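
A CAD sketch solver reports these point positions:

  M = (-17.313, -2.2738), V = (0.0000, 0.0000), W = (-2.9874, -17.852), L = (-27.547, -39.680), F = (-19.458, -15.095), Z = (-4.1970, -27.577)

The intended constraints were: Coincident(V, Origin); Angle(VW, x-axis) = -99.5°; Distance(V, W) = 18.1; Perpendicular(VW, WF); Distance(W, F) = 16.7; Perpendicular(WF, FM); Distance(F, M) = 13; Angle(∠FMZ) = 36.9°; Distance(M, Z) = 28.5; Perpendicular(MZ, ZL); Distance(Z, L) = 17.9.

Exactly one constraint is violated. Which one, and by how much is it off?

Distance(Z, L) = 17.9 — off by 8.40.

V = (0.00, 0.00) ✓; VW at -99.50° ✓; |VW| = 18.10 ✓; ∠(VW, WF) = 90.00° ✓; |WF| = 16.70 ✓; ∠(WF, FM) = 90.00° ✓; |FM| = 13.00 ✓; ∠FMZ = 36.90° ✓; |MZ| = 28.50 ✓; ∠(MZ, ZL) = 90.00° ✓; |ZL| = 26.30 ✗.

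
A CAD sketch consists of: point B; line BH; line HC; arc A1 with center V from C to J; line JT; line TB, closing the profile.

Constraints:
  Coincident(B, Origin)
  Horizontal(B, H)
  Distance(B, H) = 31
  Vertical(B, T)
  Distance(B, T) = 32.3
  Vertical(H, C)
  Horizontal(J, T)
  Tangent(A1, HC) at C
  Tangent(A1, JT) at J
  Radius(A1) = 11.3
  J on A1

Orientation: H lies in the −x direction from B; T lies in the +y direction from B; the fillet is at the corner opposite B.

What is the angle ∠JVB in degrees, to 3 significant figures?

137°

The virtual corner opposite B is at (-31.0, 32.3). Tangency of A1 to HC means the radius VC is perpendicular to HC and the tangent condition forces VJ to be normal to JT, with radius 11.3, so the center V sits 11.3 in from both sides at V = (-19.7, 21.0). That places the tangent points at C = (-31.0, 21.0) on HC and J = (-19.7, 32.3) on JT. Then cos ∠JVB = VJ·VB / (|VJ||VB|), giving 137°.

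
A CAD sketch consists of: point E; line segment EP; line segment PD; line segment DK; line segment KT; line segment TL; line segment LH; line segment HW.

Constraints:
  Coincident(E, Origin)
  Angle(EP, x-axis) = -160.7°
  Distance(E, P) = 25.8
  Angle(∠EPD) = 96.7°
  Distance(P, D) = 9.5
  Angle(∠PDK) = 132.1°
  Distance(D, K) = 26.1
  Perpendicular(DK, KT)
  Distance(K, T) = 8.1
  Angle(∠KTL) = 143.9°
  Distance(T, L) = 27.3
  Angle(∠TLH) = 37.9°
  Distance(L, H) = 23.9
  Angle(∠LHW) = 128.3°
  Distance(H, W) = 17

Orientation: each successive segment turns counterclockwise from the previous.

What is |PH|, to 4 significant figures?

15.65

E is at the origin; EP runs at -160.7° with length 25.8, so P = (-24.35, -8.527). ∠EPD = 96.7° gives PD at -77.40° from the x-axis; with |PD| = 9.5, D = (-22.28, -17.80). ∠PDK = 132.1° gives DK at -29.50° from the x-axis; with |DK| = 26.1, K = (0.4386, -30.65). DK ⟂ KT, so KT runs at 60.50°; with |KT| = 8.1, T = (4.427, -23.60). ∠KTL = 143.9° gives TL at 96.60° from the x-axis; with |TL| = 27.3, L = (1.289, 3.518). ∠TLH = 37.9° gives LH at -121.3° from the x-axis; with |LH| = 23.9, H = (-11.13, -16.90). Then |PH| = |H − P| = 15.65.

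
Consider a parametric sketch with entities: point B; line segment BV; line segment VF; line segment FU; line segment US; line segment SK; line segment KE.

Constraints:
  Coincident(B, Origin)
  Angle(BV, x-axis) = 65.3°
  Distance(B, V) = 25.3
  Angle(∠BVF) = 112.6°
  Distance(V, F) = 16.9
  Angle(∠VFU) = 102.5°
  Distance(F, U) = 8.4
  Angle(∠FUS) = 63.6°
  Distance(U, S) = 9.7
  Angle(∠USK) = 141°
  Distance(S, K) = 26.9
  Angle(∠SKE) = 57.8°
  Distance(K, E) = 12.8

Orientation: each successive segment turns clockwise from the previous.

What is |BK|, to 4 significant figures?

39.04

∠FUS = 63.6° gives US at 164.0° from the x-axis; with |US| = 9.7, S = (19.65, 16.78). ∠USK = 141.0° gives SK at 125.0° from the x-axis; with |SK| = 26.9, K = (4.224, 38.81). Then |BK| = |K − B| = 39.04.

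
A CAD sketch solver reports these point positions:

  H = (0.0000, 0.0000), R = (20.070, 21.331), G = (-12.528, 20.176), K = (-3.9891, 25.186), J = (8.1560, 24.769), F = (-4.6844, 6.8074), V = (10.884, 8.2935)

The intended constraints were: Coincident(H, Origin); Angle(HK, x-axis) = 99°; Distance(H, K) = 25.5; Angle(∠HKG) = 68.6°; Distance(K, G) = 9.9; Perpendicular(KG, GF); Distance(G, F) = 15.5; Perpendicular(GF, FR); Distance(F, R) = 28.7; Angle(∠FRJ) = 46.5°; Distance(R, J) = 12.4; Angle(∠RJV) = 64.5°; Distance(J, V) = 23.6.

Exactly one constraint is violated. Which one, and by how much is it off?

Distance(J, V) = 23.6 — off by 6.90.

H = (0.00, 0.00) ✓; HK at 99.00° ✓; |HK| = 25.50 ✓; ∠HKG = 68.60° ✓; |KG| = 9.900 ✓; ∠(KG, GF) = 90.00° ✓; |GF| = 15.50 ✓; ∠(GF, FR) = 90.00° ✓; |FR| = 28.70 ✓; ∠FRJ = 46.50° ✓; |RJ| = 12.40 ✓; ∠RJV = 64.50° ✓; |JV| = 16.70 ✗.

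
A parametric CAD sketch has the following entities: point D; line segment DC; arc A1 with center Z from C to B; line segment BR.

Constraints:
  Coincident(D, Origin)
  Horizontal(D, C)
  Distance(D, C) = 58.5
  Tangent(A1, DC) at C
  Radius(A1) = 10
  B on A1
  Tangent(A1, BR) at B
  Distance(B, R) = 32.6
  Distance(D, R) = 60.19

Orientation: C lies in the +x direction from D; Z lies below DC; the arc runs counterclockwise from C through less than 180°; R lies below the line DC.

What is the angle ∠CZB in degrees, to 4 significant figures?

82.14°

Checks: |ZC| = 10.00 ✓; |ZB| = 10.00 ✓; ∠(ZB, BR) = 90.00° ✓; |BR| = 32.60 ✓; |DR| = 60.19 ✓.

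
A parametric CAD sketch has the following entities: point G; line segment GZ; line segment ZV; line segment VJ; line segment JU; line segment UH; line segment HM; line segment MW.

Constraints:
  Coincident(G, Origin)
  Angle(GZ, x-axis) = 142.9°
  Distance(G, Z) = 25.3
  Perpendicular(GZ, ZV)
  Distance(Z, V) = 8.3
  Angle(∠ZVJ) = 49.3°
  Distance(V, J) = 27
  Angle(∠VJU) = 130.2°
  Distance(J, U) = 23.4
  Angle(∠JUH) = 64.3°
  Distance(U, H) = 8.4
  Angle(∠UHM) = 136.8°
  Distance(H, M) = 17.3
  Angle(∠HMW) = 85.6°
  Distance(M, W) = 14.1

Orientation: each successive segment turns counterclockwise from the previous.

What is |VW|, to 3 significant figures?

26.5

∠UHM = 136.8° gives HM at -148° from the x-axis; with |HM| = 17.3, M = (-7.16, 21.5). ∠HMW = 85.6° gives MW at -53.3° from the x-axis; with |MW| = 14.1, W = (1.27, 10.2). Then |VW| = |W − V| = 26.5.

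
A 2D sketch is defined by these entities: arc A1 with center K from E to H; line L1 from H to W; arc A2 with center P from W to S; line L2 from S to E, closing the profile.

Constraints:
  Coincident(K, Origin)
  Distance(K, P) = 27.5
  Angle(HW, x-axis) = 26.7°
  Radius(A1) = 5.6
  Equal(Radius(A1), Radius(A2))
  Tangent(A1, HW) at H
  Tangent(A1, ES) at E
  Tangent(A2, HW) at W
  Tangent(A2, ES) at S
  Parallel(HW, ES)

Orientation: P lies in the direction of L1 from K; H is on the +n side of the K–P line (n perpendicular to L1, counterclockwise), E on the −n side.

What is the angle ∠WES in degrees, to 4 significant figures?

22.16°

The slot axis is L1's direction at 26.7°, so u = (cos 26.7°, sin 26.7°) = (0.8934, 0.4493) and n = (−sin 26.7°, cos 26.7°) = (-0.4493, 0.8934). K is at the origin and P lies 27.5 along u from K, so P = 27.5·u = (24.57, 12.36). Tangency of A1 to both parallel lines with radius 5.6 puts H and E at K ± 5.6·n: H = (-2.516, 5.003), E = (2.516, -5.003). Equal radii place W and S the same way about P: W = P + 5.6·n = (22.05, 17.36), S = P − 5.6·n = (27.08, 7.353). Then cos ∠WES = EW·ES / (|EW||ES|), giving 22.16°.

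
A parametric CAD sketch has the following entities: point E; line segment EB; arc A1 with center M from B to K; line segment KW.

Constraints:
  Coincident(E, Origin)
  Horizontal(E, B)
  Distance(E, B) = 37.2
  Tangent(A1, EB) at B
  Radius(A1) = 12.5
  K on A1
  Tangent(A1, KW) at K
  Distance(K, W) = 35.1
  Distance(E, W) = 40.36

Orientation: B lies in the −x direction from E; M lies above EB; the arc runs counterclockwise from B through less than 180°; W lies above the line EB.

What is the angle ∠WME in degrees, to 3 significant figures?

63.6°

Checks: |MK| = 12.50 ✓; ∠(MK, KW) = 90.00° ✓; |KW| = 35.10 ✓; |EW| = 40.36 ✓.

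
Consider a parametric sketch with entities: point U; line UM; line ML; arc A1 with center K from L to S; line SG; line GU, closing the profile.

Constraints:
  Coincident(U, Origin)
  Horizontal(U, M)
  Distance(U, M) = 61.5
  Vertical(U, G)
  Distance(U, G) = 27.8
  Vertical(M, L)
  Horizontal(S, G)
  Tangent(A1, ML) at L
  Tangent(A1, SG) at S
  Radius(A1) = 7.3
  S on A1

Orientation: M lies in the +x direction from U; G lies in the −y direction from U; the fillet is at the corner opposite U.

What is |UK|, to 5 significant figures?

57.947

U is at the origin; UM is horizontal with |UM| = 61.5 and M on the +x side, so M = (61.500, 0.0000). UG is vertical with |UG| = 27.8 and G on the −y side, so G = (0.0000, -27.800). The virtual corner opposite U is at (61.500, -27.800). Since A1 is tangent to ML there, KL ⟂ ML and A1 meets SG tangentially, so KS is at right angles to SG, with radius 7.3, so the center K sits 7.3 in from both sides at K = (54.200, -20.500). Then |UK| = |K − U| = 57.947.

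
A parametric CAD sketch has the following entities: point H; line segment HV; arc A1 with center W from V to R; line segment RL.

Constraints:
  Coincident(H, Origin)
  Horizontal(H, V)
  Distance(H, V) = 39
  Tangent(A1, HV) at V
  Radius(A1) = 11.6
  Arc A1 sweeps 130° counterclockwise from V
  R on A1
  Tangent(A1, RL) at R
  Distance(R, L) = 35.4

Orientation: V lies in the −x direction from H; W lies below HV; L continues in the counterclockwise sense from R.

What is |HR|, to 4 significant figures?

51.54

Since A1 is tangent to HV there, WV ⟂ HV, so W = V + (0, -11.6) = (-39.00, -11.60). On A1, V sits at bearing 90° from W; a 130° counterclockwise sweep puts R at bearing 220°, so R = W + 11.6·(cos 220°, sin 220°) = (-47.89, -19.06). Then |HR| = |R − H| = 51.54.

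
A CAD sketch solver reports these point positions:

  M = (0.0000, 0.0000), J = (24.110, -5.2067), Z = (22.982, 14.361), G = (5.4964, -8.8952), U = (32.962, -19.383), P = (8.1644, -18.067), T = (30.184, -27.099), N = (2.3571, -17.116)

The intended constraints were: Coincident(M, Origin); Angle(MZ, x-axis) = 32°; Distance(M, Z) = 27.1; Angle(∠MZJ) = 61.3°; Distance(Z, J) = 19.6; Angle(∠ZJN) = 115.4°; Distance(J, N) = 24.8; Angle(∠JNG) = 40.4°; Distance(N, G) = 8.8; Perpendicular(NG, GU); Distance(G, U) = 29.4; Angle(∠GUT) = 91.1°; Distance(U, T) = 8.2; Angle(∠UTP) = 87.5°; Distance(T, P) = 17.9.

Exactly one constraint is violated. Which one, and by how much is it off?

Distance(T, P) = 17.9 — off by 5.90.

M = (0.00, 0.00) ✓; MZ at 32.00° ✓; |MZ| = 27.10 ✓; ∠MZJ = 61.30° ✓; |ZJ| = 19.60 ✓; ∠ZJN = 115.4° ✓; |JN| = 24.80 ✓; ∠JNG = 40.40° ✓; |NG| = 8.800 ✓; ∠(NG, GU) = 90.00° ✓; |GU| = 29.40 ✓; ∠GUT = 91.10° ✓; |UT| = 8.201 ✓; ∠UTP = 87.50° ✓; |TP| = 23.80 ✗.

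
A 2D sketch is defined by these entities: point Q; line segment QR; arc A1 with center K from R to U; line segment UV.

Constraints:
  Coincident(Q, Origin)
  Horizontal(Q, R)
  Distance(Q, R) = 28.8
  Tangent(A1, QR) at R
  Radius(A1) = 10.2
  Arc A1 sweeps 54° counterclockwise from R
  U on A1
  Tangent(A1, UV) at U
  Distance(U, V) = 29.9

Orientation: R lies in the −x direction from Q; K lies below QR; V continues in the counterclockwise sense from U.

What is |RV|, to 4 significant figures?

38.38

Q is at the origin; QR is horizontal with |QR| = 28.8 and R on the −x side, so R = (-28.80, 0.000). Tangency of A1 to QR means the radius KR is perpendicular to QR, so K = R + (0, -10.2) = (-28.80, -10.20). On A1, R sits at bearing 90° from K; a 54° counterclockwise sweep puts U at bearing 144°, so U = K + 10.2·(cos 144°, sin 144°) = (-37.05, -4.205). Tangency of A1 to UV means the radius KU is perpendicular to UV, so UV runs along (−sin 144°, cos 144°); with |UV| = 29.9, V = (-54.63, -28.39). Then |RV| = |V − R| = 38.38.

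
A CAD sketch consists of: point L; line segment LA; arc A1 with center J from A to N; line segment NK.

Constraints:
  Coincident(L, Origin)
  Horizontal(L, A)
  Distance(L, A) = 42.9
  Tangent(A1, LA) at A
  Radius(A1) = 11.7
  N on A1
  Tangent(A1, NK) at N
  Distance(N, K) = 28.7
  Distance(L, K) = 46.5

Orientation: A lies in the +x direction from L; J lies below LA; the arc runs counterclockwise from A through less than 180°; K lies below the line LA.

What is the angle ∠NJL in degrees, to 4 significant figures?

5.835°

Checks: |JN| = 11.70 ✓; ∠(JN, NK) = 90.00° ✓; |NK| = 28.70 ✓; |LK| = 46.50 ✓.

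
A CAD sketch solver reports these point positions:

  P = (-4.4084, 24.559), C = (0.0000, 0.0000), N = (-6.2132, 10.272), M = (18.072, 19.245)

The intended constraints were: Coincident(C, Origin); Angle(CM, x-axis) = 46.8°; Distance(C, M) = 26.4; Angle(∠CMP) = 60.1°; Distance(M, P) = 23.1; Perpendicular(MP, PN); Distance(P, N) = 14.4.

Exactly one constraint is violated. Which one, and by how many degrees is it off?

Perpendicular(MP, PN) — off by 6.10°.

C = (0.00, 0.00) ✓; CM at 46.80° ✓; |CM| = 26.40 ✓; ∠CMP = 60.10° ✓; |MP| = 23.10 ✓; ∠(MP, PN) = 96.10° ✗; |PN| = 14.40 ✓.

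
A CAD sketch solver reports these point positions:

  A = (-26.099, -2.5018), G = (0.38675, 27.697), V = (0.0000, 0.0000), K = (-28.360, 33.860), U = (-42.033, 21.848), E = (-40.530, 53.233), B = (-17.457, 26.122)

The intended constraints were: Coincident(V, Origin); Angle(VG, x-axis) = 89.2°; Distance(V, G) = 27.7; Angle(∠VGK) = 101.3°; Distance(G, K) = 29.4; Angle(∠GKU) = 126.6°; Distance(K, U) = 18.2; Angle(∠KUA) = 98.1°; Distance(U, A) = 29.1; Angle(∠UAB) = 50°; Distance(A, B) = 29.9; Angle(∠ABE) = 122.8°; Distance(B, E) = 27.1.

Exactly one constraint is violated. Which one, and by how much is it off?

Distance(B, E) = 27.1 — off by 8.50.

V = (0.00, 0.00) ✓; VG at 89.20° ✓; |VG| = 27.70 ✓; ∠VGK = 101.3° ✓; |GK| = 29.40 ✓; ∠GKU = 126.6° ✓; |KU| = 18.20 ✓; ∠KUA = 98.10° ✓; |UA| = 29.10 ✓; ∠UAB = 50.00° ✓; |AB| = 29.90 ✓; ∠ABE = 122.8° ✓; |BE| = 35.60 ✗.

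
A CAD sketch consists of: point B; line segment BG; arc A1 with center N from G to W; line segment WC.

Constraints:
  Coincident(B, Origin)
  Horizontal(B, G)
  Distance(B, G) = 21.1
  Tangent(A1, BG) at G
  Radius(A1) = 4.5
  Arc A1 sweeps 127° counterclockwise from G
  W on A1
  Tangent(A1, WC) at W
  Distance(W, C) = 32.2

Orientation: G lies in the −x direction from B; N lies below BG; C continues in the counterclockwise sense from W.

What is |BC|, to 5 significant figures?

33.351

On A1, G sits at bearing 90° from N; a 127° counterclockwise sweep puts W at bearing 217°, so W = N + 4.5·(cos 217°, sin 217°) = (-24.694, -7.2082). A1 meets WC tangentially, so NW is at right angles to WC, so WC runs along (−sin 217°, cos 217°); with |WC| = 32.2, C = (-5.3154, -32.924). Then |BC| = |C − B| = 33.351.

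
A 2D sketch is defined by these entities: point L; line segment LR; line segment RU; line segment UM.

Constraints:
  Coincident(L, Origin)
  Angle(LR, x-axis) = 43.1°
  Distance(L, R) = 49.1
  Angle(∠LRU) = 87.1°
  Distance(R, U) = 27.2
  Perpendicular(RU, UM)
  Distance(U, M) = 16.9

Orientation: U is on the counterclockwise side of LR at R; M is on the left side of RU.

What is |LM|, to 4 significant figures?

40.54

L is at the origin; LR runs at 43.1° with length 49.1, so R = 49.1·(cos 43.1°, sin 43.1°) = (35.85, 33.55). ∠LRU = 87.1°, so RU runs at 43.1° + (180° − 87.1°) = 136.0° from the x-axis; with |RU| = 27.2, U = R + 27.2·(cos 136.0°, sin 136.0°) = (16.28, 52.44). RU ⟂ UM; with |UM| = 16.9 on the left of RU, M = U + 16.9·(-0.6947, -0.7193) = (4.545, 40.29). Then |LM| = |M − L| = 40.54.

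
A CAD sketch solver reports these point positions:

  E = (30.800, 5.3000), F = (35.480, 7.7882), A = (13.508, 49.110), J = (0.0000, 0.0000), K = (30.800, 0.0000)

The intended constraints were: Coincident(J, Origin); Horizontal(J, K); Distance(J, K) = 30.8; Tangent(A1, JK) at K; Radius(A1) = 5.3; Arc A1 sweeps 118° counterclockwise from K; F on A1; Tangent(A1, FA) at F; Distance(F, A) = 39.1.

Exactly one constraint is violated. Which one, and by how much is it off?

Distance(F, A) = 39.1 — off by 7.70.

J = (0.00, 0.00) ✓; J.y = 0.00, K.y = 0.00 ✓; |JK| = 30.80 ✓; ∠(EK, KJ) = 90.00° ✓; |EK| = 5.300 ✓; bearing(E→F) − bearing(E→K) = 118.0° ✓; |EF| = 5.300 ✓; ∠(EF, FA) = 90.00° ✓; |FA| = 46.80 ✗.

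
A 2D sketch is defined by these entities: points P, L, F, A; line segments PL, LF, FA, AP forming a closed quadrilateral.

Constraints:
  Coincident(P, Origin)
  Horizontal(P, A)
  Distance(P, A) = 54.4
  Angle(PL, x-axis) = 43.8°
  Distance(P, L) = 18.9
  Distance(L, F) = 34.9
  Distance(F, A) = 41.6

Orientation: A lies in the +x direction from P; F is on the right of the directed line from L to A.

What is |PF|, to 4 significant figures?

28.49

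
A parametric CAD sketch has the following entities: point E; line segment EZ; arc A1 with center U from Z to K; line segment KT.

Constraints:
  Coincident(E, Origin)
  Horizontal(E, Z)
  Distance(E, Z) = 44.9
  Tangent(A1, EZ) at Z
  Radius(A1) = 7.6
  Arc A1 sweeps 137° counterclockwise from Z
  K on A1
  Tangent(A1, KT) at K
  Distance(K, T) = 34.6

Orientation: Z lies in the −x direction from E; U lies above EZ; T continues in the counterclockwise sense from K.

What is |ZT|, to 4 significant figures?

41.90

On A1, Z sits at bearing -90° from U; a 137° counterclockwise sweep puts K at bearing 47°, so K = U + 7.6·(cos 47°, sin 47°) = (-39.72, 13.16). Tangency of A1 to KT means the radius UK is perpendicular to KT, so KT runs along (−sin 47°, cos 47°); with |KT| = 34.6, T = (-65.02, 36.76). Then |ZT| = |T − Z| = 41.90.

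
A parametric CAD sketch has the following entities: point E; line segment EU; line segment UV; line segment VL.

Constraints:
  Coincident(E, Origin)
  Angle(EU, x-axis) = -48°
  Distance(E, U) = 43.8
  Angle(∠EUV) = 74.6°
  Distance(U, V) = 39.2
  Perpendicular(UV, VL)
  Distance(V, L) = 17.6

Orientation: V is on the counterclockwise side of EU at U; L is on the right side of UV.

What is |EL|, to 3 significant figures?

65.9

∠EUV = 74.6°, so UV runs at -48.0° + (180° − 74.6°) = 57.4° from the x-axis; with |UV| = 39.2, V = U + 39.2·(cos 57.4°, sin 57.4°) = (50.4, 0.474). UV is perpendicular to VL; with |VL| = 17.6 on the right of UV, L = V + 17.6·(0.842, -0.539) = (65.3, -9.01). Then |EL| = |L − E| = 65.9.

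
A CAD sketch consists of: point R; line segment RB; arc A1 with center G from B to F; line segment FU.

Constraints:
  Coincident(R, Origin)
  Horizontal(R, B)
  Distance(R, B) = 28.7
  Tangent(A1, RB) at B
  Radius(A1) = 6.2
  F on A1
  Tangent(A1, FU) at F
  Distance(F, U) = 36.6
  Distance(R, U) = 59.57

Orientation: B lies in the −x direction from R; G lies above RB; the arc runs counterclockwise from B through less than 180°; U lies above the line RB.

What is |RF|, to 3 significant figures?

25.5

Checks: |GF| = 6.200 ✓; ∠(GF, FU) = 90.00° ✓; |FU| = 36.60 ✓; |RU| = 59.57 ✓.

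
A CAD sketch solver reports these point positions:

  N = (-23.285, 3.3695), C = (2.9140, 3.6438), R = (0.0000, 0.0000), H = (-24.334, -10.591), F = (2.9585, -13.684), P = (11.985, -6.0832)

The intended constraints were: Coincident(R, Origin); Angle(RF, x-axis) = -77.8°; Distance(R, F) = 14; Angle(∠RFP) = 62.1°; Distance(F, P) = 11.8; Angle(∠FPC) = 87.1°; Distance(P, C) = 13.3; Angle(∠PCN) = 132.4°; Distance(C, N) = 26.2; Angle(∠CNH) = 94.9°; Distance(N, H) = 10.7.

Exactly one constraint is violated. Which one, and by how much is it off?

Distance(N, H) = 10.7 — off by 3.30.

R = (0.00, 0.00) ✓; RF at -77.80° ✓; |RF| = 14.00 ✓; ∠RFP = 62.10° ✓; |FP| = 11.80 ✓; ∠FPC = 87.10° ✓; |PC| = 13.30 ✓; ∠PCN = 132.4° ✓; |CN| = 26.20 ✓; ∠CNH = 94.90° ✓; |NH| = 14.00 ✗.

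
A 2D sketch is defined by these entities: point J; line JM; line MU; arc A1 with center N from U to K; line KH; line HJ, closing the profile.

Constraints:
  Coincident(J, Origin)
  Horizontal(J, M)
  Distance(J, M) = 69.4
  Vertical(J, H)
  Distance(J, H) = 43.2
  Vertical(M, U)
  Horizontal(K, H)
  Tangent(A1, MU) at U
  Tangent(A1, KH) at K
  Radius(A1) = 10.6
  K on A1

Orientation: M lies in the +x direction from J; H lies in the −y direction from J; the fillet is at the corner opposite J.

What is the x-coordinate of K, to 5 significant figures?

58.800

J is at the origin; JM is horizontal with |JM| = 69.4 and M on the +x side, so M = (69.400, 0.0000). J and H share the same x with |JH| = 43.2 and H on the −y side, so H = (0.0000, -43.200). The virtual corner opposite J is at (69.400, -43.200). The tangent condition forces NU to be normal to MU and since A1 is tangent to KH there, NK ⟂ KH, with radius 10.6, so the center N sits 10.6 in from both sides at N = (58.800, -32.600). That places the tangent points at U = (69.400, -32.600) on MU and K = (58.800, -43.200) on KH. So K.x = 58.800.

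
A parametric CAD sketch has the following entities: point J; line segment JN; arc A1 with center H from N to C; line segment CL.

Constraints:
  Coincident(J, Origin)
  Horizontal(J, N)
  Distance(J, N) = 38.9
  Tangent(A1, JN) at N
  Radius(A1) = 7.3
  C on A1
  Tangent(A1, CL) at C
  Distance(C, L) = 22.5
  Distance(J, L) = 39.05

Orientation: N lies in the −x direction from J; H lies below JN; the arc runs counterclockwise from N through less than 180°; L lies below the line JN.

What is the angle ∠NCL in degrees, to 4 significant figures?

111.3°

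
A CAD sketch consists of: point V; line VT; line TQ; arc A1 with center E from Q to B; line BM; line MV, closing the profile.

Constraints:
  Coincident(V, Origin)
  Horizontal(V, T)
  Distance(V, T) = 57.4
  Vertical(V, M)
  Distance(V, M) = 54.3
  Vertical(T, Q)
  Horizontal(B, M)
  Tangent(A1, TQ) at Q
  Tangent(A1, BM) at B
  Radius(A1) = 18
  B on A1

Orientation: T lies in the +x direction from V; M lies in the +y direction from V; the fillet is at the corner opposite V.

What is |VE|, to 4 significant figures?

53.57

V is at the origin; V and T share the same y with |VT| = 57.4 and T on the +x side, so T = (57.40, 0.000). VM is vertical with |VM| = 54.3 and M on the +y side, so M = (0.000, 54.30). The virtual corner opposite V is at (57.40, 54.30). Since A1 is tangent to TQ there, EQ ⟂ TQ and since A1 is tangent to BM there, EB ⟂ BM, with radius 18.0, so the center E sits 18.0 in from both sides at E = (39.40, 36.30). Then |VE| = |E − V| = 53.57.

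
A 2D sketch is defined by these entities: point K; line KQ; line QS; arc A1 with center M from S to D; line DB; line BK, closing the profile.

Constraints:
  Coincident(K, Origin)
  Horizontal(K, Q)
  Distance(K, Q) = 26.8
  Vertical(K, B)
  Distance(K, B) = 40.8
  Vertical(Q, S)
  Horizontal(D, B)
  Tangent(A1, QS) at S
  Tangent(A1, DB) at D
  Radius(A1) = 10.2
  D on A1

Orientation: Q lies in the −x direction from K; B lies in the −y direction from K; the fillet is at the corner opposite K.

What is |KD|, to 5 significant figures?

44.048

K is at the origin; K and Q share the same y with |KQ| = 26.8 and Q on the −x side, so Q = (-26.800, 0.0000). K and B share the same x with |KB| = 40.8 and B on the −y side, so B = (0.0000, -40.800). The virtual corner opposite K is at (-26.800, -40.800). The tangent condition forces MS to be normal to QS and since A1 is tangent to DB there, MD ⟂ DB, with radius 10.2, so the center M sits 10.2 in from both sides at M = (-16.600, -30.600). That places the tangent points at S = (-26.800, -30.600) on QS and D = (-16.600, -40.800) on DB. Then |KD| = |D − K| = 44.048.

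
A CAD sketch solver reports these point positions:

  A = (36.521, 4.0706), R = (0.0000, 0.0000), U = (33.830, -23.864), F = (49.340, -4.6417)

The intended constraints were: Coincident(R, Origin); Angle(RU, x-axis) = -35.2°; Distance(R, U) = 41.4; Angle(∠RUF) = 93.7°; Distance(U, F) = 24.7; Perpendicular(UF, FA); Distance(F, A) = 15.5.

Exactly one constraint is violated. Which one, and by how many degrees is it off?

Perpendicular(UF, FA) — off by 4.70°.

R = (0.00, 0.00) ✓; RU at -35.20° ✓; |RU| = 41.40 ✓; ∠RUF = 93.70° ✓; |UF| = 24.70 ✓; ∠(UF, FA) = 94.70° ✗; |FA| = 15.50 ✓.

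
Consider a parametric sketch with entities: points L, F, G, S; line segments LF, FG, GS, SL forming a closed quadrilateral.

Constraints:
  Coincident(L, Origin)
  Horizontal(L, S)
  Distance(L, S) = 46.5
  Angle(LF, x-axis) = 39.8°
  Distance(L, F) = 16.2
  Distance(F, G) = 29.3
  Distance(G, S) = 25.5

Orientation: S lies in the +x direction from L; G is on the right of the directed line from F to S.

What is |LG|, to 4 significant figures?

30.46

L is at the origin; LS is horizontal with |LS| = 46.5 and S in +x, so S = (46.5, 0). LF runs at 39.8° with |LF| = 16.2, so F = (12.45, 10.37). G is determined by |FG| = 29.3 and |GS| = 25.5 together: it lies at the intersection of circle(F, 29.3) and circle(S, 25.5). With |FS| = 35.60, the foot of the radical line on FS is 20.72 from F and the perpendicular offset is √(29.3² − 20.72²) = 20.71. Taking the right-of-FS solution: G = (26.24, -15.48).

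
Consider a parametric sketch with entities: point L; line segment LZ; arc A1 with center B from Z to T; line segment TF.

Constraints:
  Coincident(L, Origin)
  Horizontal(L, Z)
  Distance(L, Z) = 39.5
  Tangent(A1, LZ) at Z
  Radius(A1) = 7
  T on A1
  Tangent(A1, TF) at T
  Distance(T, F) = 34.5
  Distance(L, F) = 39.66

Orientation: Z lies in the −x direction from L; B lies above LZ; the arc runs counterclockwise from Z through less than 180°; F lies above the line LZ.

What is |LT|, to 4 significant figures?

33.42

L is at the origin; L and Z share the same y with |LZ| = 39.5 and Z on the −x side, so Z = (-39.50, 0.000). A1 meets LZ tangentially, so BZ is at right angles to LZ, so B = Z + (0, 7) = (-39.50, 7.000). Since BT ⟂ TF (tangency), |BF| = √(7.0² + 34.5²) = 35.20 regardless of where T sits on A1. So F lies on both circle(L, 39.66) and circle(B, 35.20); the above-LZ intersection is F = (-18.36, 35.15). T is the foot of the tangent from F: T = (-33.18, 3.994).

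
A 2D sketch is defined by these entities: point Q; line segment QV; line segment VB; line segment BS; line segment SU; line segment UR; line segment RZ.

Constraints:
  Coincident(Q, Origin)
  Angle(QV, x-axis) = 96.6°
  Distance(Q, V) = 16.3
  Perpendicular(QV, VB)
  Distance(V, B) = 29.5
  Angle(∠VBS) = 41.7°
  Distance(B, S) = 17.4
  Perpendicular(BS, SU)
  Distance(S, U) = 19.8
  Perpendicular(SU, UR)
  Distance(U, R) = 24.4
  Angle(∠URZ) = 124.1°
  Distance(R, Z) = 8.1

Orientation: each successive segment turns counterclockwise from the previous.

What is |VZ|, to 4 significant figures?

34.20

Q is at the origin; QV runs at 96.6° with length 16.3, so V = (-1.873, 16.19). QV is perpendicular to VB, so VB runs at -173.4°; with |VB| = 29.5, B = (-31.18, 12.80). ∠VBS = 41.7° gives BS at -35.10° from the x-axis; with |BS| = 17.4, S = (-16.94, 2.796). BS is perpendicular to SU, so SU runs at 54.90°; with |SU| = 19.8, U = (-5.557, 19.00). SU ⟂ UR, so UR runs at 144.9°; with |UR| = 24.4, R = (-25.52, 33.03). ∠URZ = 124.1° gives RZ at -159.2° from the x-axis; with |RZ| = 8.1, Z = (-33.09, 30.15). Then |VZ| = |Z − V| = 34.20.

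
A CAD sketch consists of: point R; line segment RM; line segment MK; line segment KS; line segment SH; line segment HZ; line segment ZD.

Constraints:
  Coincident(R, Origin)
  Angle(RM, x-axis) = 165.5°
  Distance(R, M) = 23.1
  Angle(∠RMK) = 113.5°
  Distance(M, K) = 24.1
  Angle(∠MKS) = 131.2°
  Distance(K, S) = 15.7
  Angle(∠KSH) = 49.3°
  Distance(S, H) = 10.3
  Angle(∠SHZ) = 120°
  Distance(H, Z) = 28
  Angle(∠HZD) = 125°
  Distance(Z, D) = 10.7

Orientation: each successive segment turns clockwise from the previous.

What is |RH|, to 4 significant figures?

34.62

R is at the origin; RM runs at 165.5° with length 23.1, so M = (-22.36, 5.784). ∠RMK = 113.5° gives MK at 99.00° from the x-axis; with |MK| = 24.1, K = (-26.13, 29.59). ∠MKS = 131.2° gives KS at 50.20° from the x-axis; with |KS| = 15.7, S = (-16.08, 41.65). ∠KSH = 49.3° gives SH at -80.50° from the x-axis; with |SH| = 10.3, H = (-14.38, 31.49). Then |RH| = |H − R| = 34.62.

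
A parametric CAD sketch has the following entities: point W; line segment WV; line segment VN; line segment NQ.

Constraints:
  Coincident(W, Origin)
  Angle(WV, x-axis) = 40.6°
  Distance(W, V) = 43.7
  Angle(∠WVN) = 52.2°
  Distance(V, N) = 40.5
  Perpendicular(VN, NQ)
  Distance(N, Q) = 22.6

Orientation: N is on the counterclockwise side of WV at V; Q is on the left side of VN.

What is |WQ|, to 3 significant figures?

18.2

∠WVN = 52.2°, so VN runs at 40.6° + (180° − 52.2°) = 168° from the x-axis; with |VN| = 40.5, N = V + 40.5·(cos 168°, sin 168°) = (-6.49, 36.6). VN is perpendicular to NQ; with |NQ| = 22.6 on the left of VN, Q = N + 22.6·(-0.201, -0.980) = (-11.0, 14.4). Then |WQ| = |Q − W| = 18.2.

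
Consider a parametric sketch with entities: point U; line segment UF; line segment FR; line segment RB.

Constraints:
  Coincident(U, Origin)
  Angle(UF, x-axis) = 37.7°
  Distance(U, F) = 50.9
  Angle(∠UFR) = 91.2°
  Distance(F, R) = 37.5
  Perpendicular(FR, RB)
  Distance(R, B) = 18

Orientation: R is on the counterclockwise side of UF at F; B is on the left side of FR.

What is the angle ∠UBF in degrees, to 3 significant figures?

66.1°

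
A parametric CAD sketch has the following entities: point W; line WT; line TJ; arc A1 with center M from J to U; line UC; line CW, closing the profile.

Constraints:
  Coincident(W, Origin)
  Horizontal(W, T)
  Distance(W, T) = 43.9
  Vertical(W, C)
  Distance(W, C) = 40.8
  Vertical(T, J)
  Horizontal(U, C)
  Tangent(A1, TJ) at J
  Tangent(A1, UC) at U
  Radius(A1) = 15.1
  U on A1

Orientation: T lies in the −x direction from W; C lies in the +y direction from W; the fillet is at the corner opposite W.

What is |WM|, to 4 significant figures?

38.60

WC is vertical with |WC| = 40.8 and C on the +y side, so C = (0.000, 40.80). The virtual corner opposite W is at (-43.90, 40.80). Tangency of A1 to TJ means the radius MJ is perpendicular to TJ and since A1 is tangent to UC there, MU ⟂ UC, with radius 15.1, so the center M sits 15.1 in from both sides at M = (-28.80, 25.70). Then |WM| = |M − W| = 38.60.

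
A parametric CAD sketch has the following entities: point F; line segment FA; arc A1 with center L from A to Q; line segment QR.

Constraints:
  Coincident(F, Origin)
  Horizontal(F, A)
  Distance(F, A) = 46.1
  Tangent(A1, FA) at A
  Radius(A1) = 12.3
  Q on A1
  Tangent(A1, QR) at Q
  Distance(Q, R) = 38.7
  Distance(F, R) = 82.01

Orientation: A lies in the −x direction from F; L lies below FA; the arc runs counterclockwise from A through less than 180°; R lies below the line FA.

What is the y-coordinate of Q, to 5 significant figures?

-9.3868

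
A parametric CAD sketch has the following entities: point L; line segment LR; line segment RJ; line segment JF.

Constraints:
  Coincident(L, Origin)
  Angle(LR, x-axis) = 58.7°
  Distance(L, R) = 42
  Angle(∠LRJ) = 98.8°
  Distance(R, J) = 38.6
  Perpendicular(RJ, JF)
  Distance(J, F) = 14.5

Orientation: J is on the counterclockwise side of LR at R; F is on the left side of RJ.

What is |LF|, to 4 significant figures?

52.50

L is at the origin; LR runs at 58.7° with length 42.0, so R = 42.0·(cos 58.7°, sin 58.7°) = (21.82, 35.89). ∠LRJ = 98.8°, so RJ runs at 58.7° + (180° − 98.8°) = 139.9° from the x-axis; with |RJ| = 38.6, J = R + 38.6·(cos 139.9°, sin 139.9°) = (-7.706, 60.75). RJ is perpendicular to JF; with |JF| = 14.5 on the left of RJ, F = J + 14.5·(-0.6441, -0.7649) = (-17.05, 49.66). Then |LF| = |F − L| = 52.50.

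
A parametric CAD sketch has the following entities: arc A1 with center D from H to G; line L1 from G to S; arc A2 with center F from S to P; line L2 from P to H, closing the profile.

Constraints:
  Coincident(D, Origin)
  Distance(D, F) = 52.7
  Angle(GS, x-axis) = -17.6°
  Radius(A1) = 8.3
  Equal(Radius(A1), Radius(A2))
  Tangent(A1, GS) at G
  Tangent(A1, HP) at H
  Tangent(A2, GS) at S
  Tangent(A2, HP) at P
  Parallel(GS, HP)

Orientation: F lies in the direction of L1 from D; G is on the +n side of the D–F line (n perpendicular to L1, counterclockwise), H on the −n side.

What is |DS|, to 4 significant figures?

53.35

Tangency of A1 to both parallel lines with radius 8.3 puts G and H at D ± 8.3·n: G = (2.510, 7.911), H = (-2.510, -7.911). Equal radii place S and P the same way about F: S = F + 8.3·n = (52.74, -8.023), P = F − 8.3·n = (47.72, -23.85). Then |DS| = |S − D| = 53.35.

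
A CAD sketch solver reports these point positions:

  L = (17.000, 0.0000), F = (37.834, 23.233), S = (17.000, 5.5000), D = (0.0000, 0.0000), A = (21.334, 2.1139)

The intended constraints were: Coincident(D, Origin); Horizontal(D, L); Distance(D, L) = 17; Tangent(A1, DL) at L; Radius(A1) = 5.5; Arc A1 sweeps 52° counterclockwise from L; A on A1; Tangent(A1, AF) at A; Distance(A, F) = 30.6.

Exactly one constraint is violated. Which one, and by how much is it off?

Distance(A, F) = 30.6 — off by 3.80.

D = (0.00, 0.00) ✓; D.y = 0.00, L.y = 0.00 ✓; |DL| = 17.00 ✓; ∠(SL, LD) = 90.00° ✓; |SL| = 5.500 ✓; bearing(S→A) − bearing(S→L) = 52.00° ✓; |SA| = 5.500 ✓; ∠(SA, AF) = 90.00° ✓; |AF| = 26.80 ✗.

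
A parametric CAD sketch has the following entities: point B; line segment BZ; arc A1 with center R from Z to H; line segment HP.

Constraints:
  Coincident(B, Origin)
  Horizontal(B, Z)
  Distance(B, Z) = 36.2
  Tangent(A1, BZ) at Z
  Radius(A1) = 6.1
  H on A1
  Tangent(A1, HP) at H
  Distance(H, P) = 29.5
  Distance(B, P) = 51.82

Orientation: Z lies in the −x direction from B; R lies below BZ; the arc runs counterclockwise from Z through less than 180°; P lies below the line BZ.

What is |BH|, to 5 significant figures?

42.810

B is at the origin; BZ is horizontal with |BZ| = 36.2 and Z on the −x side, so Z = (-36.200, 0.0000). Since A1 is tangent to BZ there, RZ ⟂ BZ, so R = Z + (0, -6.1) = (-36.200, -6.1000). Since RH ⟂ HP (tangency), |RP| = √(6.1² + 29.5²) = 30.124 regardless of where H sits on A1. So P lies on both circle(B, 51.82) and circle(R, 30.124); the below-BZ intersection is P = (-37.068, -36.212). H is the foot of the tangent from P: H = (-42.207, -7.1626).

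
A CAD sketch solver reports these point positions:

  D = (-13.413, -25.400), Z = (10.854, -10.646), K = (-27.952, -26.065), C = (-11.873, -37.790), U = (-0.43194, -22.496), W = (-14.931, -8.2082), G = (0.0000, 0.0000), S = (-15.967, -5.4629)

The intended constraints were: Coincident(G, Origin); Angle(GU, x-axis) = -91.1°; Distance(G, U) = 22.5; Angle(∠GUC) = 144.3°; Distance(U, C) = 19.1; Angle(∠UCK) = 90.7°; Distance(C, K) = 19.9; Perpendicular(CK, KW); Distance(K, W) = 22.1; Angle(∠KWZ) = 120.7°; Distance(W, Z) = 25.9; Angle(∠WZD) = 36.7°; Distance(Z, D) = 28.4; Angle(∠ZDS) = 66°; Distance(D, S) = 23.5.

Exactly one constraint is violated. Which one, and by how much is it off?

Distance(D, S) = 23.5 — off by 3.40.

G = (0.00, 0.00) ✓; GU at -91.10° ✓; |GU| = 22.50 ✓; ∠GUC = 144.3° ✓; |UC| = 19.10 ✓; ∠UCK = 90.70° ✓; |CK| = 19.90 ✓; ∠(CK, KW) = 90.00° ✓; |KW| = 22.10 ✓; ∠KWZ = 120.7° ✓; |WZ| = 25.90 ✓; ∠WZD = 36.70° ✓; |ZD| = 28.40 ✓; ∠ZDS = 66.00° ✓; |DS| = 20.10 ✗.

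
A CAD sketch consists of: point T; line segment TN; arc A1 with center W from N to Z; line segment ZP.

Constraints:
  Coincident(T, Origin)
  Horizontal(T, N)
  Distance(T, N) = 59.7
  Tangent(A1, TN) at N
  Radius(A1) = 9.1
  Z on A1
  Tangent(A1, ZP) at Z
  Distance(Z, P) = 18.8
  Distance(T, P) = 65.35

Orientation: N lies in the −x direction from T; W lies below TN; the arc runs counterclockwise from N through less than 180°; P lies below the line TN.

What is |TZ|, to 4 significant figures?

68.93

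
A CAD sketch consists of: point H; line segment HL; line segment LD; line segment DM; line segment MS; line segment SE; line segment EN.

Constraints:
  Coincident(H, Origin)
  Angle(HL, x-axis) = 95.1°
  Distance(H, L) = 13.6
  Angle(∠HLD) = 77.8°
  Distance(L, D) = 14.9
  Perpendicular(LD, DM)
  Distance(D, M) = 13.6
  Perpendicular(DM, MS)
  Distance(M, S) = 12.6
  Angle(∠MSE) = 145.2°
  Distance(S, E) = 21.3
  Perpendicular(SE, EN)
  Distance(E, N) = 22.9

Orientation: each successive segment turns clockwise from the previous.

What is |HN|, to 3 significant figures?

31.1

H is at the origin; HL runs at 95.1° with length 13.6, so L = (-1.21, 13.5). ∠HLD = 77.8° gives LD at -7.10° from the x-axis; with |LD| = 14.9, D = (13.6, 11.7). LD ⟂ DM, so DM runs at -97.1°; with |DM| = 13.6, M = (11.9, -1.79). DM is perpendicular to MS, so MS runs at 173°; with |MS| = 12.6, S = (-0.608, -0.234). ∠MSE = 145.2° gives SE at 138° from the x-axis; with |SE| = 21.3, E = (-16.5, 14.0). The perpendicularity gives EN at right angles to SE, so EN runs at 48.1°; with |EN| = 22.9, N = (-1.17, 31.0). Then |HN| = |N − H| = 31.1.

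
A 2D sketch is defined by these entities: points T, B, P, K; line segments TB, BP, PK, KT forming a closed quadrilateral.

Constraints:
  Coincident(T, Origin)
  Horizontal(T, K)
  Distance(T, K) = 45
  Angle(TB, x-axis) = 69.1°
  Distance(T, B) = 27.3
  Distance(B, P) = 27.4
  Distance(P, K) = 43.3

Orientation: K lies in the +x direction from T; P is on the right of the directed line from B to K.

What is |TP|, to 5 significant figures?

1.8406

T is at the origin; TK is horizontal with |TK| = 45.0 and K in +x, so K = (45.0, 0). TB runs at 69.1° with |TB| = 27.3, so B = (9.7389, 25.504). P is determined by |BP| = 27.4 and |PK| = 43.3 together: it lies at the intersection of circle(B, 27.4) and circle(K, 43.3). With |BK| = 43.518, the foot of the radical line on BK is 8.8430 from B and the perpendicular offset is √(27.4² − 8.8430²) = 25.934. Taking the right-of-BK solution: P = (1.7055, -0.69210).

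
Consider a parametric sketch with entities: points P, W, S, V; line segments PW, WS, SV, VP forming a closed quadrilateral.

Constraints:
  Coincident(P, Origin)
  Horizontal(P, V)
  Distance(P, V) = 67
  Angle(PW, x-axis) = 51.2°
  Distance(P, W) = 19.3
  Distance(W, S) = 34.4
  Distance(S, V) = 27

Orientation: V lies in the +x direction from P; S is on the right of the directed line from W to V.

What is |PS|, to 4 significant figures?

40.64

P is at the origin; PV is horizontal with |PV| = 67.0 and V in +x, so V = (67.0, 0). PW runs at 51.2° with |PW| = 19.3, so W = (12.09, 15.04). S is determined by |WS| = 34.4 and |SV| = 27.0 together: it lies at the intersection of circle(W, 34.4) and circle(V, 27.0). With |WV| = 56.93, the foot of the radical line on WV is 32.46 from W and the perpendicular offset is √(34.4² − 32.46²) = 11.40. Taking the right-of-WV solution: S = (40.38, -4.531).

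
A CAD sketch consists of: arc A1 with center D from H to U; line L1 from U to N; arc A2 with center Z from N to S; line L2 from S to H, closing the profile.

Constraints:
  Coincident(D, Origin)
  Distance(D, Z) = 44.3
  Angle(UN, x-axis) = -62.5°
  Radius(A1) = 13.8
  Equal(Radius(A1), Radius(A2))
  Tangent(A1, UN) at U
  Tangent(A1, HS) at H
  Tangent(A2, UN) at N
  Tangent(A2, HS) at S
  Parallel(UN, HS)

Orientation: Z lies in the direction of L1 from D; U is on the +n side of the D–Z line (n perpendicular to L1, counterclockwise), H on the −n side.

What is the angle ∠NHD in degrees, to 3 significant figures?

58.1°

Tangency of A1 to both parallel lines with radius 13.8 puts U and H at D ± 13.8·n: U = (12.2, 6.37), H = (-12.2, -6.37). Equal radii place N and S the same way about Z: N = Z + 13.8·n = (32.7, -32.9), S = Z − 13.8·n = (8.21, -45.7). Then cos ∠NHD = HN·HD / (|HN||HD|), giving 58.1°.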